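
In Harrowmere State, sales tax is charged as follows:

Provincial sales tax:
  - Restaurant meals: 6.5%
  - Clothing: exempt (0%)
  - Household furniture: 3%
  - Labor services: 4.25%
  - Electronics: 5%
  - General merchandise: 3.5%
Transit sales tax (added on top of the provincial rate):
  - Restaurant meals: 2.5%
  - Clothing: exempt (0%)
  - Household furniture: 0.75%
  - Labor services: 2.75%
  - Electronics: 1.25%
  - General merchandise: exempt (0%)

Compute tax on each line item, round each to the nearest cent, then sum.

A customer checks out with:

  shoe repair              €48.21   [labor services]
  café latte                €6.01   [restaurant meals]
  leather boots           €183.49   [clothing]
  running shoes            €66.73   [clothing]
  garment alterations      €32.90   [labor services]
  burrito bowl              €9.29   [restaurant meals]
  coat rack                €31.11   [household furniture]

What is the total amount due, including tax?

Shoe repair €48.21: labor services → 4.25% + 2.75% transit = 7% → €3.37
Café latte €6.01: restaurant meals → 6.5% + 2.5% transit = 9% → €0.54
Leather boots €183.49: clothing → 0% + 0% transit = 0% → €0.00
Running shoes €66.73: clothing → 0% + 0% transit = 0% → €0.00
Garment alterations €32.90: labor services → 4.25% + 2.75% transit = 7% → €2.30
Burrito bowl €9.29: restaurant meals → 6.5% + 2.5% transit = 9% → €0.84
Coat rack €31.11: household furniture → 3% + 0.75% transit = 3.75% → €1.17
Subtotal = €377.74; tax = €8.22; total due = €385.96

€385.96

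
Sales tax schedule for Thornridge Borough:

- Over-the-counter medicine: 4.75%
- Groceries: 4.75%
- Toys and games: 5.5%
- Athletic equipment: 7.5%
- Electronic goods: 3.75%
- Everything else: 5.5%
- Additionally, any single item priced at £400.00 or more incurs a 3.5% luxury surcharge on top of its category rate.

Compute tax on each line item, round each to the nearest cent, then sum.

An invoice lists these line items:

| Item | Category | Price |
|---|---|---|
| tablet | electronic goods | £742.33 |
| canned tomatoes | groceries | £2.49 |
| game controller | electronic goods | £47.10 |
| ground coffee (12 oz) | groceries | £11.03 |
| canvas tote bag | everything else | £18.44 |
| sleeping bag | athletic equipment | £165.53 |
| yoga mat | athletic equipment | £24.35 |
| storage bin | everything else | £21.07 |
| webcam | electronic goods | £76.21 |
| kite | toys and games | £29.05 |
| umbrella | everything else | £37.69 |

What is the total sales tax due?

£79.17

Tablet £742.33: electronic goods → 3.75% + 3.5% surcharge = 7.25% → £53.82
Canned tomatoes £2.49: groceries → 4.75% → £0.12
Game controller £47.10: electronic goods → 3.75% → £1.77
Ground coffee (12 oz) £11.03: groceries → 4.75% → £0.52
Canvas tote bag £18.44: everything else → 5.5% → £1.01
Sleeping bag £165.53: athletic equipment → 7.5% → £12.41
Yoga mat £24.35: athletic equipment → 7.5% → £1.83
Storage bin £21.07: everything else → 5.5% → £1.16
Webcam £76.21: electronic goods → 3.75% → £2.86
Kite £29.05: toys and games → 5.5% → £1.60
Umbrella £37.69: everything else → 5.5% → £2.07
Total tax = £53.82 + £0.12 + £1.77 + £0.52 + £1.01 + £12.41 + £1.83 + £1.16 + £2.86 + £1.60 + £2.07 = £79.17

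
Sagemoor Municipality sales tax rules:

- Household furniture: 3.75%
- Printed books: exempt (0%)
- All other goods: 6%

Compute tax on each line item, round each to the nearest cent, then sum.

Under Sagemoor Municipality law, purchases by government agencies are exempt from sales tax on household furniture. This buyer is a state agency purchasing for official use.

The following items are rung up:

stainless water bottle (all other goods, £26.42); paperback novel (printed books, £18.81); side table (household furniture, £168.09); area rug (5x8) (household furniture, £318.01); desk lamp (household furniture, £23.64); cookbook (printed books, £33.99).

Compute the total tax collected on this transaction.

£1.59

Stainless water bottle £26.42: all other goods → 6% → £1.59
Paperback novel £18.81: printed books → 0% → £0.00
Side table £168.09: household furniture, buyer-exempt → 0% → £0.00
Area rug (5x8) £318.01: household furniture, buyer-exempt → 0% → £0.00
Desk lamp £23.64: household furniture, buyer-exempt → 0% → £0.00
Cookbook £33.99: printed books → 0% → £0.00
Total tax = £1.59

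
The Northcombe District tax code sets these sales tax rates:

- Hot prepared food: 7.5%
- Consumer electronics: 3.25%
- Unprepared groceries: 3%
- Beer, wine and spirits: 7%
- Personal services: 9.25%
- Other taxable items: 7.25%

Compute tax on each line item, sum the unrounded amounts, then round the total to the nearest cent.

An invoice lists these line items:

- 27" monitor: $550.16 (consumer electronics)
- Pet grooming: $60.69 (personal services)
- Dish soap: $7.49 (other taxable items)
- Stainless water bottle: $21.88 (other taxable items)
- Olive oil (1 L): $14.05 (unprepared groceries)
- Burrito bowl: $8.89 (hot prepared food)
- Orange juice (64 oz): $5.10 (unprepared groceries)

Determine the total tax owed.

27" monitor $550.16: consumer electronics → 3.25% → $17.8802
Pet grooming $60.69: personal services → 9.25% → $5.613825
Dish soap $7.49: other taxable items → 7.25% → $0.543025
Stainless water bottle $21.88: other taxable items → 7.25% → $1.5863
Olive oil (1 L) $14.05: unprepared groceries → 3% → $0.4215
Burrito bowl $8.89: hot prepared food → 7.5% → $0.66675
Orange juice (64 oz) $5.10: unprepared groceries → 3% → $0.153
Unrounded tax sum = $26.8646 → $26.86

$26.86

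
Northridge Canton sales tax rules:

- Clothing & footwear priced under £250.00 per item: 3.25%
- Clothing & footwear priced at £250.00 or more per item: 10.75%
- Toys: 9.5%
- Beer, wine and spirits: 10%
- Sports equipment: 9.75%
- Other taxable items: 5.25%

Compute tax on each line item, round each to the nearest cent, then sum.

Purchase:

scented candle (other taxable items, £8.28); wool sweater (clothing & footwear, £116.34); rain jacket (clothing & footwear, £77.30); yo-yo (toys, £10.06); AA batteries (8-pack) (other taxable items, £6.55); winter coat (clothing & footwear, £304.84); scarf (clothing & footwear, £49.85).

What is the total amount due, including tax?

£615.63

Scented candle £8.28: other taxable items → 5.25% → £0.43
Wool sweater £116.34: clothing & footwear, under £250.00 → 3.25% → £3.78
Rain jacket £77.30: clothing & footwear, under £250.00 → 3.25% → £2.51
Yo-yo £10.06: toys → 9.5% → £0.96
AA batteries (8-pack) £6.55: other taxable items → 5.25% → £0.34
Winter coat £304.84: clothing & footwear, £250.00 or more → 10.75% → £32.77
Scarf £49.85: clothing & footwear, under £250.00 → 3.25% → £1.62
Subtotal = £573.22; tax = £42.41; total due = £615.63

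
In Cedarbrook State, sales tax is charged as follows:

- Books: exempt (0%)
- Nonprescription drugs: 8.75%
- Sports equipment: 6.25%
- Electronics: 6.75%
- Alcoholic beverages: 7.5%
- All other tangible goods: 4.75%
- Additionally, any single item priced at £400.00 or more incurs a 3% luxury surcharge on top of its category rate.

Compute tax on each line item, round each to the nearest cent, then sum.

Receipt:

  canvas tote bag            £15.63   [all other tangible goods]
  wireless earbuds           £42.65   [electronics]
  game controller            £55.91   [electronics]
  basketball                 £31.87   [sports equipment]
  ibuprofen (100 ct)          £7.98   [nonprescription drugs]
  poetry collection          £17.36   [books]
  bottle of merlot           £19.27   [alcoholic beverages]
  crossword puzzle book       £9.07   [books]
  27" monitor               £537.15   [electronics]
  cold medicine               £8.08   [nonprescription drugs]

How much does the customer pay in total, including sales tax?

Canvas tote bag £15.63: all other tangible goods → 4.75% → £0.74
Wireless earbuds £42.65: electronics → 6.75% → £2.88
Game controller £55.91: electronics → 6.75% → £3.77
Basketball £31.87: sports equipment → 6.25% → £1.99
Ibuprofen (100 ct) £7.98: nonprescription drugs → 8.75% → £0.70
Poetry collection £17.36: books → 0% → £0.00
Bottle of merlot £19.27: alcoholic beverages → 7.5% → £1.45
Crossword puzzle book £9.07: books → 0% → £0.00
27" monitor £537.15: electronics → 6.75% + 3% surcharge = 9.75% → £52.37
Cold medicine £8.08: nonprescription drugs → 8.75% → £0.71
Subtotal = £744.97; tax = £64.61; total due = £809.58

£809.58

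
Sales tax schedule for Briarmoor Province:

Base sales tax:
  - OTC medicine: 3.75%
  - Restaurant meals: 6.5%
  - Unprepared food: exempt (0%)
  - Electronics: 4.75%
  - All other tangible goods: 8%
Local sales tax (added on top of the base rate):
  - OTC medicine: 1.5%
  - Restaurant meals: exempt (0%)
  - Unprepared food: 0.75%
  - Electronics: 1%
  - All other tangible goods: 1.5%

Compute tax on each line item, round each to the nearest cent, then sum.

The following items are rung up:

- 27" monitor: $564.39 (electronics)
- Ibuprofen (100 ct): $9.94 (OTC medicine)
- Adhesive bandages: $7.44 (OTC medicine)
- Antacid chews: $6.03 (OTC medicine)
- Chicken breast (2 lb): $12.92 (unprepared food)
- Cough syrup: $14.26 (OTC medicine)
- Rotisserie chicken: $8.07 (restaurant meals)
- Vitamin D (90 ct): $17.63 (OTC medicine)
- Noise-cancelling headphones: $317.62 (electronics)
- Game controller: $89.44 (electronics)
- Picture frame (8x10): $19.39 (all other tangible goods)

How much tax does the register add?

$61.22

27" monitor $564.39: electronics → 4.75% + 1% local = 5.75% → $32.45
Ibuprofen (100 ct) $9.94: OTC medicine → 3.75% + 1.5% local = 5.25% → $0.52
Adhesive bandages $7.44: OTC medicine → 3.75% + 1.5% local = 5.25% → $0.39
Antacid chews $6.03: OTC medicine → 3.75% + 1.5% local = 5.25% → $0.32
Chicken breast (2 lb) $12.92: unprepared food → 0% + 0.75% local = 0.75% → $0.10
Cough syrup $14.26: OTC medicine → 3.75% + 1.5% local = 5.25% → $0.75
Rotisserie chicken $8.07: restaurant meals → 6.5% + 0% local = 6.5% → $0.52
Vitamin D (90 ct) $17.63: OTC medicine → 3.75% + 1.5% local = 5.25% → $0.93
Noise-cancelling headphones $317.62: electronics → 4.75% + 1% local = 5.75% → $18.26
Game controller $89.44: electronics → 4.75% + 1% local = 5.75% → $5.14
Picture frame (8x10) $19.39: all other tangible goods → 8% + 1.5% local = 9.5% → $1.84
Total tax = $32.45 + $0.52 + $0.39 + $0.32 + $0.10 + $0.75 + $0.52 + $0.93 + $18.26 + $5.14 + $1.84 = $61.22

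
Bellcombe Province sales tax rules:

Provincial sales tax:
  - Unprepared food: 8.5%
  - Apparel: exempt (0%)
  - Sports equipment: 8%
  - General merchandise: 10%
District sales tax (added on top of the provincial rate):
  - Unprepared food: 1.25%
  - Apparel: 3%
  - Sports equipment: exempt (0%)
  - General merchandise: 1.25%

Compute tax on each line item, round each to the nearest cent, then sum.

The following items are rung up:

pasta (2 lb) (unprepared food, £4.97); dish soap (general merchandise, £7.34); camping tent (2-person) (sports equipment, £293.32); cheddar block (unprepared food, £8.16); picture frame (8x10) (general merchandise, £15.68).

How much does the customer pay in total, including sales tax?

£356.81

Pasta (2 lb) £4.97: unprepared food → 8.5% + 1.25% district = 9.75% → £0.48
Dish soap £7.34: general merchandise → 10% + 1.25% district = 11.25% → £0.83
Camping tent (2-person) £293.32: sports equipment → 8% + 0% district = 8% → £23.47
Cheddar block £8.16: unprepared food → 8.5% + 1.25% district = 9.75% → £0.80
Picture frame (8x10) £15.68: general merchandise → 10% + 1.25% district = 11.25% → £1.76
Subtotal = £329.47; tax = £27.34; total due = £356.81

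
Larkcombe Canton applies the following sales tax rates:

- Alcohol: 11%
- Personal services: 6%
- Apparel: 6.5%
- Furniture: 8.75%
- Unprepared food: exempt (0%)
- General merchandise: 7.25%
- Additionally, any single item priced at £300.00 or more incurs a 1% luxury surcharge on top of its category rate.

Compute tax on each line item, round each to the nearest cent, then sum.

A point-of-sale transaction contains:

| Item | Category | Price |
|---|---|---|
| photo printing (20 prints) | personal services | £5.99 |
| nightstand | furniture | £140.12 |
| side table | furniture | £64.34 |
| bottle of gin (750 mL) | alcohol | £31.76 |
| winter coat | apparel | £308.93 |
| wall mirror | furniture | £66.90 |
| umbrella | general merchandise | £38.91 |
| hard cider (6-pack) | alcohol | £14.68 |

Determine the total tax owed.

Photo printing (20 prints) £5.99: personal services → 6% → £0.36
Nightstand £140.12: furniture → 8.75% → £12.26
Side table £64.34: furniture → 8.75% → £5.63
Bottle of gin (750 mL) £31.76: alcohol → 11% → £3.49
Winter coat £308.93: apparel → 6.5% + 1% surcharge = 7.5% → £23.17
Wall mirror £66.90: furniture → 8.75% → £5.85
Umbrella £38.91: general merchandise → 7.25% → £2.82
Hard cider (6-pack) £14.68: alcohol → 11% → £1.61
Total tax = £0.36 + £12.26 + £5.63 + £3.49 + £23.17 + £5.85 + £2.82 + £1.61 = £55.19

£55.19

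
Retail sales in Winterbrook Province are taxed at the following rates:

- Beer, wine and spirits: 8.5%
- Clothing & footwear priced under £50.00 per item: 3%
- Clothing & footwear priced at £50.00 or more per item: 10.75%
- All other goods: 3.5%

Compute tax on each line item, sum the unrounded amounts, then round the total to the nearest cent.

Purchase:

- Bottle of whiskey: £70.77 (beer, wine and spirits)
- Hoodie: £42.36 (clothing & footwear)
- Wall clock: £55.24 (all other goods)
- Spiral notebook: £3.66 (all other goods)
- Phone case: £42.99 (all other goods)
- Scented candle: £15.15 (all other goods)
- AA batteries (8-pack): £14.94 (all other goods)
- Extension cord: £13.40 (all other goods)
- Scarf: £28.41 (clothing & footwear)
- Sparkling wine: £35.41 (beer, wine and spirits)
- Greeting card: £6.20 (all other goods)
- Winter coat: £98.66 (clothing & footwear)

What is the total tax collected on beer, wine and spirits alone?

Bottle of whiskey £70.77: beer, wine and spirits → 8.5% → £6.01545
Sparkling wine £35.41: beer, wine and spirits → 8.5% → £3.00985
Tax on beer, wine and spirits: unrounded sum = £9.0253 → £9.03

£9.03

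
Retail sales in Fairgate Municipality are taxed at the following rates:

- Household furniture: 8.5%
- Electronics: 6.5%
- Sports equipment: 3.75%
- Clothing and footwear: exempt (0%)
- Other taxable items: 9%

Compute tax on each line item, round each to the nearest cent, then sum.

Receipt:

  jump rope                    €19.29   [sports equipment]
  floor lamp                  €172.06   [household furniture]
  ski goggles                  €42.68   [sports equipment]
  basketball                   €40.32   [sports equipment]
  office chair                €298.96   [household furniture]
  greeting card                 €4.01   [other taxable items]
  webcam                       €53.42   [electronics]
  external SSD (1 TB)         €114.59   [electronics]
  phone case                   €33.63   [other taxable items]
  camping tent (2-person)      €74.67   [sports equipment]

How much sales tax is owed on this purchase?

Jump rope €19.29: sports equipment → 3.75% → €0.72
Floor lamp €172.06: household furniture → 8.5% → €14.63
Ski goggles €42.68: sports equipment → 3.75% → €1.60
Basketball €40.32: sports equipment → 3.75% → €1.51
Office chair €298.96: household furniture → 8.5% → €25.41
Greeting card €4.01: other taxable items → 9% → €0.36
Webcam €53.42: electronics → 6.5% → €3.47
External SSD (1 TB) €114.59: electronics → 6.5% → €7.45
Phone case €33.63: other taxable items → 9% → €3.03
Camping tent (2-person) €74.67: sports equipment → 3.75% → €2.80
Total tax = €0.72 + €14.63 + €1.60 + €1.51 + €25.41 + €0.36 + €3.47 + €7.45 + €3.03 + €2.80 = €60.98

€60.98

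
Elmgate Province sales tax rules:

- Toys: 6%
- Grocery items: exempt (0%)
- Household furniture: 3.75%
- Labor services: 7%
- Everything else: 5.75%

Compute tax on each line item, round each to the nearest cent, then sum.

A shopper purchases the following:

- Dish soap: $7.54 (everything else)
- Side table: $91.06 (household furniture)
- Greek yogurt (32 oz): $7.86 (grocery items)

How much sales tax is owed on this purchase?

Dish soap $7.54: everything else → 5.75% → $0.43
Side table $91.06: household furniture → 3.75% → $3.41
Greek yogurt (32 oz) $7.86: grocery items → 0% → $0.00
Total tax = $0.43 + $3.41 = $3.84

$3.84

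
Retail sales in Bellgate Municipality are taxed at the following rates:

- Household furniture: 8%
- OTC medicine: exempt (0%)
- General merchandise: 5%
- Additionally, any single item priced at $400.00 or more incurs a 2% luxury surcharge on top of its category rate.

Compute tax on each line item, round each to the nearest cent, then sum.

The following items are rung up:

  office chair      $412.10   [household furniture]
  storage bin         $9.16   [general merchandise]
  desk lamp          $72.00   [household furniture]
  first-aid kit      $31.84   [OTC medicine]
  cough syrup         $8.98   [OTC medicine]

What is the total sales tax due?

Office chair $412.10: household furniture → 8% + 2% surcharge = 10% → $41.21
Storage bin $9.16: general merchandise → 5% → $0.46
Desk lamp $72.00: household furniture → 8% → $5.76
First-aid kit $31.84: OTC medicine → 0% → $0.00
Cough syrup $8.98: OTC medicine → 0% → $0.00
Total tax = $41.21 + $0.46 + $5.76 = $47.43

$47.43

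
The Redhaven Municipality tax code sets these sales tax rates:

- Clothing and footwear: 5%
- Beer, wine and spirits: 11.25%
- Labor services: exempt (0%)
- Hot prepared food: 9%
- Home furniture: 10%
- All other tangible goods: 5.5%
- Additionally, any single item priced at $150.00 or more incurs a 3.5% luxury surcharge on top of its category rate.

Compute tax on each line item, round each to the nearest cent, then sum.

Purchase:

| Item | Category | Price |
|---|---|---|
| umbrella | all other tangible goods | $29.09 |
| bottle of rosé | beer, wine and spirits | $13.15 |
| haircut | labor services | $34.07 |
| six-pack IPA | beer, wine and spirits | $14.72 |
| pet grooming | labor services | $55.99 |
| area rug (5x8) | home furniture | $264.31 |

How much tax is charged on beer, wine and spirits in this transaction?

$3.14

Bottle of rosé $13.15: beer, wine and spirits → 11.25% → $1.48
Six-pack IPA $14.72: beer, wine and spirits → 11.25% → $1.66
Tax on beer, wine and spirits = $1.48 + $1.66 = $3.14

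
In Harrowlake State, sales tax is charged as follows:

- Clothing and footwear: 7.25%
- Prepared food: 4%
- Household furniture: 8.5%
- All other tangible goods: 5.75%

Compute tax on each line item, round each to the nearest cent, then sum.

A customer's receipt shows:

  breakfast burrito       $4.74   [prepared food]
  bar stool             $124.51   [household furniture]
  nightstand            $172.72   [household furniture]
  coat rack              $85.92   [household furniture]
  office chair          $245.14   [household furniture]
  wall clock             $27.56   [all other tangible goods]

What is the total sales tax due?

Breakfast burrito $4.74: prepared food → 4% → $0.19
Bar stool $124.51: household furniture → 8.5% → $10.58
Nightstand $172.72: household furniture → 8.5% → $14.68
Coat rack $85.92: household furniture → 8.5% → $7.30
Office chair $245.14: household furniture → 8.5% → $20.84
Wall clock $27.56: all other tangible goods → 5.75% → $1.58
Total tax = $0.19 + $10.58 + $14.68 + $7.30 + $20.84 + $1.58 = $55.17

$55.17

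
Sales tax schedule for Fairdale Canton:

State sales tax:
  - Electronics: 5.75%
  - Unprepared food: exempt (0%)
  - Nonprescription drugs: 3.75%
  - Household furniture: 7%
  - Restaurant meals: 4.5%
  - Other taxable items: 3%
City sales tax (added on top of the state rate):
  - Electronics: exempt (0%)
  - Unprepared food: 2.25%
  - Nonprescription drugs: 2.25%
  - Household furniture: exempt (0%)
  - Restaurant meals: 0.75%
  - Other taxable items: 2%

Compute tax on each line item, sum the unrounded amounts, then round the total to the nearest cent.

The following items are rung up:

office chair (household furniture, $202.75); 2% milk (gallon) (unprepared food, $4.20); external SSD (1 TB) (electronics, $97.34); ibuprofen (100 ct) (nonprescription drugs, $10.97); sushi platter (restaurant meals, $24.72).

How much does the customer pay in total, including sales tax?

$361.82

Office chair $202.75: household furniture → 7% + 0% city = 7% → $14.1925
2% milk (gallon) $4.20: unprepared food → 0% + 2.25% city = 2.25% → $0.0945
External SSD (1 TB) $97.34: electronics → 5.75% + 0% city = 5.75% → $5.59705
Ibuprofen (100 ct) $10.97: nonprescription drugs → 3.75% + 2.25% city = 6% → $0.6582
Sushi platter $24.72: restaurant meals → 4.5% + 0.75% city = 5.25% → $1.2978
Subtotal = $339.98; unrounded tax = $21.84005 → $21.84; total due = $361.82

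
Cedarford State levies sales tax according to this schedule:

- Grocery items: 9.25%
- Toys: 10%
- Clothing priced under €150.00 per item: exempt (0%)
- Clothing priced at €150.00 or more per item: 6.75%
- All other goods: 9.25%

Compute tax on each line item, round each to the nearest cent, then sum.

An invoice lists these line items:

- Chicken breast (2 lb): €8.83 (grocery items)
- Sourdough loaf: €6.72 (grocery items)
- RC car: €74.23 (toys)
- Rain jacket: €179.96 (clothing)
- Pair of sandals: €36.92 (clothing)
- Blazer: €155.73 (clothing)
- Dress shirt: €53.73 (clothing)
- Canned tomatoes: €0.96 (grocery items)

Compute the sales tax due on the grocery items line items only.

Chicken breast (2 lb) €8.83: grocery items → 9.25% → €0.82
Sourdough loaf €6.72: grocery items → 9.25% → €0.62
Canned tomatoes €0.96: grocery items → 9.25% → €0.09
Tax on grocery items = €0.82 + €0.62 + €0.09 = €1.53

€1.53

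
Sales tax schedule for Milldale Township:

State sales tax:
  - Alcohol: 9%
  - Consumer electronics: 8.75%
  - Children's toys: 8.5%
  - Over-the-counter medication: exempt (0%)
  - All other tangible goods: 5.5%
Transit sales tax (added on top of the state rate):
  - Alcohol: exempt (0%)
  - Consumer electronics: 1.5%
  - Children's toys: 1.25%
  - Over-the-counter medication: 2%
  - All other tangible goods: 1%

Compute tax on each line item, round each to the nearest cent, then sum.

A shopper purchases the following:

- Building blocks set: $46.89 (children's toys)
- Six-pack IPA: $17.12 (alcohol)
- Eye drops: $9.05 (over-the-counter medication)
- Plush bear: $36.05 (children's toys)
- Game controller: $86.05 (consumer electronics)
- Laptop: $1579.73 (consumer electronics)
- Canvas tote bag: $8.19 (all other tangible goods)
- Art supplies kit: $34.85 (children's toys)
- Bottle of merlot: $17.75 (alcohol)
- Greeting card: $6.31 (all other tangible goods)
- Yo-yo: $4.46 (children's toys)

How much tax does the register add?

Building blocks set $46.89: children's toys → 8.5% + 1.25% transit = 9.75% → $4.57
Six-pack IPA $17.12: alcohol → 9% + 0% transit = 9% → $1.54
Eye drops $9.05: over-the-counter medication → 0% + 2% transit = 2% → $0.18
Plush bear $36.05: children's toys → 8.5% + 1.25% transit = 9.75% → $3.51
Game controller $86.05: consumer electronics → 8.75% + 1.5% transit = 10.25% → $8.82
Laptop $1579.73: consumer electronics → 8.75% + 1.5% transit = 10.25% → $161.92
Canvas tote bag $8.19: all other tangible goods → 5.5% + 1% transit = 6.5% → $0.53
Art supplies kit $34.85: children's toys → 8.5% + 1.25% transit = 9.75% → $3.40
Bottle of merlot $17.75: alcohol → 9% + 0% transit = 9% → $1.60
Greeting card $6.31: all other tangible goods → 5.5% + 1% transit = 6.5% → $0.41
Yo-yo $4.46: children's toys → 8.5% + 1.25% transit = 9.75% → $0.43
Total tax = $4.57 + $1.54 + $0.18 + $3.51 + $8.82 + $161.92 + $0.53 + $3.40 + $1.60 + $0.41 + $0.43 = $186.91

$186.91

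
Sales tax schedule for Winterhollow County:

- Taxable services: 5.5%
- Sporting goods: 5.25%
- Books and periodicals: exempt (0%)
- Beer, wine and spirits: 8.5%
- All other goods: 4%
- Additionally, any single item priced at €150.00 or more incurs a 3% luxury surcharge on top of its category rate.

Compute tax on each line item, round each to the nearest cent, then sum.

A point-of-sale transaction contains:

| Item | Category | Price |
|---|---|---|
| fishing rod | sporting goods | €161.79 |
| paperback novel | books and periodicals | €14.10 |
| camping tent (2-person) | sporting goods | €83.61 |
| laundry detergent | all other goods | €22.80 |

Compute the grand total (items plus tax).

€300.95

Fishing rod €161.79: sporting goods → 5.25% + 3% surcharge = 8.25% → €13.35
Paperback novel €14.10: books and periodicals → 0% → €0.00
Camping tent (2-person) €83.61: sporting goods → 5.25% → €4.39
Laundry detergent €22.80: all other goods → 4% → €0.91
Subtotal = €282.30; tax = €18.65; total due = €300.95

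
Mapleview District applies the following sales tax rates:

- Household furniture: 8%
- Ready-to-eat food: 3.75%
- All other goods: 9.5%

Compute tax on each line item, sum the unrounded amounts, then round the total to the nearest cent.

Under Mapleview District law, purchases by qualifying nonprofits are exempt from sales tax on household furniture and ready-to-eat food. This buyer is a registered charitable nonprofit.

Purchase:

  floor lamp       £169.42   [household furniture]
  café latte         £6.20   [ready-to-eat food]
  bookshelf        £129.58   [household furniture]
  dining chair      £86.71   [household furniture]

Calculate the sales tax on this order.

Floor lamp £169.42: household furniture, buyer-exempt → 0% → £0.00
Café latte £6.20: ready-to-eat food, buyer-exempt → 0% → £0.00
Bookshelf £129.58: household furniture, buyer-exempt → 0% → £0.00
Dining chair £86.71: household furniture, buyer-exempt → 0% → £0.00
Unrounded tax sum = £0.00 → £0.00

£0.00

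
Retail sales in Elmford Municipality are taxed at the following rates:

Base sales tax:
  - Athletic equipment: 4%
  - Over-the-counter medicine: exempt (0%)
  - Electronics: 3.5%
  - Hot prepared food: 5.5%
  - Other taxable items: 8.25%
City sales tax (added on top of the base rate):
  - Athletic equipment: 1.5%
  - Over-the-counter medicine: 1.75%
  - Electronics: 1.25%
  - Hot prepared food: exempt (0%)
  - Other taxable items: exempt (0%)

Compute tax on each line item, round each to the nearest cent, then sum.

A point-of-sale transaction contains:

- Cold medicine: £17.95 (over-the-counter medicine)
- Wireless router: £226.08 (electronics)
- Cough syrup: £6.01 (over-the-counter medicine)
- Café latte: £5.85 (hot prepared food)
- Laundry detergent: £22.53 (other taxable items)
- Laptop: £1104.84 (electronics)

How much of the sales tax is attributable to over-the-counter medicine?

Cold medicine £17.95: over-the-counter medicine → 0% + 1.75% city = 1.75% → £0.31
Cough syrup £6.01: over-the-counter medicine → 0% + 1.75% city = 1.75% → £0.11
Tax on over-the-counter medicine = £0.31 + £0.11 = £0.42

£0.42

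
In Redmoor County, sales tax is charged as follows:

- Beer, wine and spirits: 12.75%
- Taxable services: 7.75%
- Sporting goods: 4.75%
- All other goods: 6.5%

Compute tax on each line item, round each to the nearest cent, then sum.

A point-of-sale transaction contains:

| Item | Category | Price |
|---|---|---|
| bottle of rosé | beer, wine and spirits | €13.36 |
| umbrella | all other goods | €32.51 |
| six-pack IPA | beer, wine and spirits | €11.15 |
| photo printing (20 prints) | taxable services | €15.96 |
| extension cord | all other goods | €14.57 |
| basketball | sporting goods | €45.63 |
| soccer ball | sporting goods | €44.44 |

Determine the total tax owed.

Bottle of rosé €13.36: beer, wine and spirits → 12.75% → €1.70
Umbrella €32.51: all other goods → 6.5% → €2.11
Six-pack IPA €11.15: beer, wine and spirits → 12.75% → €1.42
Photo printing (20 prints) €15.96: taxable services → 7.75% → €1.24
Extension cord €14.57: all other goods → 6.5% → €0.95
Basketball €45.63: sporting goods → 4.75% → €2.17
Soccer ball €44.44: sporting goods → 4.75% → €2.11
Total tax = €1.70 + €2.11 + €1.42 + €1.24 + €0.95 + €2.17 + €2.11 = €11.70

€11.70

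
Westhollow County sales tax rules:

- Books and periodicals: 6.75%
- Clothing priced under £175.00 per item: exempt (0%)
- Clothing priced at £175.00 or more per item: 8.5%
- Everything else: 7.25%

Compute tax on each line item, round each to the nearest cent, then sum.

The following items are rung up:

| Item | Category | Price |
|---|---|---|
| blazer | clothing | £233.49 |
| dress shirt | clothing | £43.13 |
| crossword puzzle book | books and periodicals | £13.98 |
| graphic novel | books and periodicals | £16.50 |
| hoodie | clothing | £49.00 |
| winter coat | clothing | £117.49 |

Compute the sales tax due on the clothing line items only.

£19.85

Blazer £233.49: clothing, £175.00 or more → 8.5% → £19.85
Dress shirt £43.13: clothing, under £175.00 → 0% → £0.00
Hoodie £49.00: clothing, under £175.00 → 0% → £0.00
Winter coat £117.49: clothing, under £175.00 → 0% → £0.00
Tax on clothing = £19.85 + £0.00 + £0.00 + £0.00 = £19.85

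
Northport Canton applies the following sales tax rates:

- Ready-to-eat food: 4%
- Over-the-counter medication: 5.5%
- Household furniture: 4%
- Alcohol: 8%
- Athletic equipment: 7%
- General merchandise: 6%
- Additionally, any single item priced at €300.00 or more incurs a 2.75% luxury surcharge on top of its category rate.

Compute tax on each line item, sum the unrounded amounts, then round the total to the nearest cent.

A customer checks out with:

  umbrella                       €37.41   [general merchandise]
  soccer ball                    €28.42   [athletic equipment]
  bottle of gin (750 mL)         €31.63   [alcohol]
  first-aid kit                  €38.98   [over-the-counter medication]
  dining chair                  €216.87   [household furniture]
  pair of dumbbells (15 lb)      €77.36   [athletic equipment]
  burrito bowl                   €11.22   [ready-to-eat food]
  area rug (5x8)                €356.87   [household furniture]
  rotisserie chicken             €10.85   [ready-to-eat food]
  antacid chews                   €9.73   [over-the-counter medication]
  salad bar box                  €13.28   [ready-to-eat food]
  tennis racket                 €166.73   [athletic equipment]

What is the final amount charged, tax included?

€1060.06

Umbrella €37.41: general merchandise → 6% → €2.2446
Soccer ball €28.42: athletic equipment → 7% → €1.9894
Bottle of gin (750 mL) €31.63: alcohol → 8% → €2.5304
First-aid kit €38.98: over-the-counter medication → 5.5% → €2.1439
Dining chair €216.87: household furniture → 4% → €8.6748
Pair of dumbbells (15 lb) €77.36: athletic equipment → 7% → €5.4152
Burrito bowl €11.22: ready-to-eat food → 4% → €0.4488
Area rug (5x8) €356.87: household furniture → 4% + 2.75% surcharge = 6.75% → €24.088725
Rotisserie chicken €10.85: ready-to-eat food → 4% → €0.434
Antacid chews €9.73: over-the-counter medication → 5.5% → €0.53515
Salad bar box €13.28: ready-to-eat food → 4% → €0.5312
Tennis racket €166.73: athletic equipment → 7% → €11.6711
Subtotal = €999.35; unrounded tax = €60.707275 → €60.71; total due = €1060.06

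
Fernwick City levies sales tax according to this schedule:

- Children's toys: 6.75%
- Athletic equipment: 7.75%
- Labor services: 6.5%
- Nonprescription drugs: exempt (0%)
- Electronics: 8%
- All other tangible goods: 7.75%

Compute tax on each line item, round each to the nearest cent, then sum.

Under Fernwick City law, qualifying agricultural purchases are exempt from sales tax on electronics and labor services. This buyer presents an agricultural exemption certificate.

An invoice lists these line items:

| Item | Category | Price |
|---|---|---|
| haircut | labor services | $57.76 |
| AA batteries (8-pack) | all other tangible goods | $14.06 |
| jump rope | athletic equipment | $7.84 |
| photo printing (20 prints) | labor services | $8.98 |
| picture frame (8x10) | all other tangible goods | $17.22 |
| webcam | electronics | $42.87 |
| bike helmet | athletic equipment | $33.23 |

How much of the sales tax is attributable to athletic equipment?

Jump rope $7.84: athletic equipment → 7.75% → $0.61
Bike helmet $33.23: athletic equipment → 7.75% → $2.58
Tax on athletic equipment = $0.61 + $2.58 = $3.19

$3.19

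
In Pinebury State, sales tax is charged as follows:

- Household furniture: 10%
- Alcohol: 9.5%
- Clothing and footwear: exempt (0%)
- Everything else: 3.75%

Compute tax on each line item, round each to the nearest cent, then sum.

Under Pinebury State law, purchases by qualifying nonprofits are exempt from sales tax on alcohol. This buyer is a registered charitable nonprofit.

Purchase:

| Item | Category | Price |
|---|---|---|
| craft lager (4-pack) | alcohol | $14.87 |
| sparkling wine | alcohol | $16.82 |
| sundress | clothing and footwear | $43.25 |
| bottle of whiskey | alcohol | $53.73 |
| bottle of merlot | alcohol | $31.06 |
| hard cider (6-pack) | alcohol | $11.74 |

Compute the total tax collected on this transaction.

Craft lager (4-pack) $14.87: alcohol, buyer-exempt → 0% → $0.00
Sparkling wine $16.82: alcohol, buyer-exempt → 0% → $0.00
Sundress $43.25: clothing and footwear → 0% → $0.00
Bottle of whiskey $53.73: alcohol, buyer-exempt → 0% → $0.00
Bottle of merlot $31.06: alcohol, buyer-exempt → 0% → $0.00
Hard cider (6-pack) $11.74: alcohol, buyer-exempt → 0% → $0.00
Total tax = $0.00

$0.00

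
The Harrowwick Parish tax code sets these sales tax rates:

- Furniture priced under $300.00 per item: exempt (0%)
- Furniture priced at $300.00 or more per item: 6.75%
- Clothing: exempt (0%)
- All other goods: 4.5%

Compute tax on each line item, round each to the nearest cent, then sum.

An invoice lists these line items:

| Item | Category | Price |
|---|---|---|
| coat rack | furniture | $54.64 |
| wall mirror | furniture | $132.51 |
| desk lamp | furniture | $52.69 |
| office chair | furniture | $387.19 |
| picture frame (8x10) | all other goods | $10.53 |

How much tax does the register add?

Coat rack $54.64: furniture, under $300.00 → 0% → $0.00
Wall mirror $132.51: furniture, under $300.00 → 0% → $0.00
Desk lamp $52.69: furniture, under $300.00 → 0% → $0.00
Office chair $387.19: furniture, $300.00 or more → 6.75% → $26.14
Picture frame (8x10) $10.53: all other goods → 4.5% → $0.47
Total tax = $26.14 + $0.47 = $26.61

$26.61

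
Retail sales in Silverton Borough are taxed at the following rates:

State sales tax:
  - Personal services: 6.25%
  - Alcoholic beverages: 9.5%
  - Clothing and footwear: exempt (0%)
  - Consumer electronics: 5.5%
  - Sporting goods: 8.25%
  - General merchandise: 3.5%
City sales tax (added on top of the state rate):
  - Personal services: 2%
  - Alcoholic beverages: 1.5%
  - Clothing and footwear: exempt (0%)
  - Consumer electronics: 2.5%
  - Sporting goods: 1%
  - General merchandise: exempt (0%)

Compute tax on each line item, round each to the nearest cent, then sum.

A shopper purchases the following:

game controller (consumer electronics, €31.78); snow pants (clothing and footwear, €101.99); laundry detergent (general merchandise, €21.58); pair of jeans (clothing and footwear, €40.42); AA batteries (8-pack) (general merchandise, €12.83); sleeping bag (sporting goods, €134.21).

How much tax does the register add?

€16.16

Game controller €31.78: consumer electronics → 5.5% + 2.5% city = 8% → €2.54
Snow pants €101.99: clothing and footwear → 0% + 0% city = 0% → €0.00
Laundry detergent €21.58: general merchandise → 3.5% + 0% city = 3.5% → €0.76
Pair of jeans €40.42: clothing and footwear → 0% + 0% city = 0% → €0.00
AA batteries (8-pack) €12.83: general merchandise → 3.5% + 0% city = 3.5% → €0.45
Sleeping bag €134.21: sporting goods → 8.25% + 1% city = 9.25% → €12.41
Total tax = €2.54 + €0.76 + €0.45 + €12.41 = €16.16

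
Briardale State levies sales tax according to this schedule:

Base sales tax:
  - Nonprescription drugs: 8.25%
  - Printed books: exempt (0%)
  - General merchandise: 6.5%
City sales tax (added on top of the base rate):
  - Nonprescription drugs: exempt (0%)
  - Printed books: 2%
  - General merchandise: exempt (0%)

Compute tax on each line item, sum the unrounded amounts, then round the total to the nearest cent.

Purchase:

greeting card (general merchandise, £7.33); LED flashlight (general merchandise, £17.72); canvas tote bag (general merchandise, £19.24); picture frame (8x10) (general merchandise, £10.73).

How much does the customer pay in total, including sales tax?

Greeting card £7.33: general merchandise → 6.5% + 0% city = 6.5% → £0.47645
LED flashlight £17.72: general merchandise → 6.5% + 0% city = 6.5% → £1.1518
Canvas tote bag £19.24: general merchandise → 6.5% + 0% city = 6.5% → £1.2506
Picture frame (8x10) £10.73: general merchandise → 6.5% + 0% city = 6.5% → £0.69745
Subtotal = £55.02; unrounded tax = £3.5763 → £3.58; total due = £58.60

£58.60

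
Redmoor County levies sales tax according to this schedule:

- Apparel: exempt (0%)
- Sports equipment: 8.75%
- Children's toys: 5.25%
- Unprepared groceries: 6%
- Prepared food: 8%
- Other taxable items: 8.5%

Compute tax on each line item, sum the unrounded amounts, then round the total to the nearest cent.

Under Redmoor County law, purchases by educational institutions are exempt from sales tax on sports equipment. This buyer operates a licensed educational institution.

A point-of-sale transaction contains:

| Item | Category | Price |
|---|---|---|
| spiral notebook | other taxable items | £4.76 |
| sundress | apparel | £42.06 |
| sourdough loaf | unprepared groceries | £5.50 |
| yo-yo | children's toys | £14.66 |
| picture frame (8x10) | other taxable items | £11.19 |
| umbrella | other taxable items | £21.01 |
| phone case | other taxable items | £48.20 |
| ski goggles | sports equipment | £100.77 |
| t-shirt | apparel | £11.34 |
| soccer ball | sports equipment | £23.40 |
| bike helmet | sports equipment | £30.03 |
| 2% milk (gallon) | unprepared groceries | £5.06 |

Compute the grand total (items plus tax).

£326.62

Spiral notebook £4.76: other taxable items → 8.5% → £0.4046
Sundress £42.06: apparel → 0% → £0.00
Sourdough loaf £5.50: unprepared groceries → 6% → £0.33
Yo-yo £14.66: children's toys → 5.25% → £0.76965
Picture frame (8x10) £11.19: other taxable items → 8.5% → £0.95115
Umbrella £21.01: other taxable items → 8.5% → £1.78585
Phone case £48.20: other taxable items → 8.5% → £4.097
Ski goggles £100.77: sports equipment, buyer-exempt → 0% → £0.00
T-shirt £11.34: apparel → 0% → £0.00
Soccer ball £23.40: sports equipment, buyer-exempt → 0% → £0.00
Bike helmet £30.03: sports equipment, buyer-exempt → 0% → £0.00
2% milk (gallon) £5.06: unprepared groceries → 6% → £0.3036
Subtotal = £317.98; unrounded tax = £8.64185 → £8.64; total due = £326.62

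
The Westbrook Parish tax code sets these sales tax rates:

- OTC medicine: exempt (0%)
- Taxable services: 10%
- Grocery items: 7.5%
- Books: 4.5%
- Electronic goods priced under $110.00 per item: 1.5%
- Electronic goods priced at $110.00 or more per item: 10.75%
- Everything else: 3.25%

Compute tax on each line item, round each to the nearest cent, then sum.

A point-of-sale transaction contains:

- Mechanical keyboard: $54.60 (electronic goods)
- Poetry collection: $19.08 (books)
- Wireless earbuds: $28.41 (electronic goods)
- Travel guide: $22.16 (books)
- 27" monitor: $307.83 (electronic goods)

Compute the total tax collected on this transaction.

Mechanical keyboard $54.60: electronic goods, under $110.00 → 1.5% → $0.82
Poetry collection $19.08: books → 4.5% → $0.86
Wireless earbuds $28.41: electronic goods, under $110.00 → 1.5% → $0.43
Travel guide $22.16: books → 4.5% → $1.00
27" monitor $307.83: electronic goods, $110.00 or more → 10.75% → $33.09
Total tax = $0.82 + $0.86 + $0.43 + $1.00 + $33.09 = $36.20

$36.20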